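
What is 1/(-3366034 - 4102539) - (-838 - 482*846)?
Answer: 3051733613529/7468573 ≈ 4.0861e+5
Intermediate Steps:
1/(-3366034 - 4102539) - (-838 - 482*846) = 1/(-7468573) - (-838 - 407772) = -1/7468573 - 1*(-408610) = -1/7468573 + 408610 = 3051733613529/7468573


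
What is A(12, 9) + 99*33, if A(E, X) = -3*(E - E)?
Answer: 3267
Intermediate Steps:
A(E, X) = 0 (A(E, X) = -3*0 = 0)
A(12, 9) + 99*33 = 0 + 99*33 = 0 + 3267 = 3267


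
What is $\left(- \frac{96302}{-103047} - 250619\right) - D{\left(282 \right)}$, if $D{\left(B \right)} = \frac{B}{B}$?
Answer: $- \frac{25825542838}{103047} \approx -2.5062 \cdot 10^{5}$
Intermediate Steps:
$D{\left(B \right)} = 1$
$\left(- \frac{96302}{-103047} - 250619\right) - D{\left(282 \right)} = \left(- \frac{96302}{-103047} - 250619\right) - 1 = \left(\left(-96302\right) \left(- \frac{1}{103047}\right) - 250619\right) - 1 = \left(\frac{96302}{103047} - 250619\right) - 1 = - \frac{25825439791}{103047} - 1 = - \frac{25825542838}{103047}$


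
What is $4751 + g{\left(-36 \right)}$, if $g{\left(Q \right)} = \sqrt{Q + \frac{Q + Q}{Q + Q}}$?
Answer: $4751 + i \sqrt{35} \approx 4751.0 + 5.9161 i$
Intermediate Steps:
$g{\left(Q \right)} = \sqrt{1 + Q}$ ($g{\left(Q \right)} = \sqrt{Q + \frac{2 Q}{2 Q}} = \sqrt{Q + 2 Q \frac{1}{2 Q}} = \sqrt{Q + 1} = \sqrt{1 + Q}$)
$4751 + g{\left(-36 \right)} = 4751 + \sqrt{1 - 36} = 4751 + \sqrt{-35} = 4751 + i \sqrt{35}$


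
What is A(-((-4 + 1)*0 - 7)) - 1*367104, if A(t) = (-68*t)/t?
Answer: -367172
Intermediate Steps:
A(t) = -68
A(-((-4 + 1)*0 - 7)) - 1*367104 = -68 - 1*367104 = -68 - 367104 = -367172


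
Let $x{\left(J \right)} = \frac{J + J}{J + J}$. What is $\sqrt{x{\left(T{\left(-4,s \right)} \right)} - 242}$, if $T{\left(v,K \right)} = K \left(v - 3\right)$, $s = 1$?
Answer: $i \sqrt{241} \approx 15.524 i$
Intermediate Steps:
$T{\left(v,K \right)} = K \left(-3 + v\right)$
$x{\left(J \right)} = 1$ ($x{\left(J \right)} = \frac{2 J}{2 J} = 2 J \frac{1}{2 J} = 1$)
$\sqrt{x{\left(T{\left(-4,s \right)} \right)} - 242} = \sqrt{1 - 242} = \sqrt{-241} = i \sqrt{241}$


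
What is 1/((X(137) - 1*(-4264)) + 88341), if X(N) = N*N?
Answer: 1/111374 ≈ 8.9787e-6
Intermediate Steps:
X(N) = N²
1/((X(137) - 1*(-4264)) + 88341) = 1/((137² - 1*(-4264)) + 88341) = 1/((18769 + 4264) + 88341) = 1/(23033 + 88341) = 1/111374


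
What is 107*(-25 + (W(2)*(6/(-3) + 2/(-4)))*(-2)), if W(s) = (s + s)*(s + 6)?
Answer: 14445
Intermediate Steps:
W(s) = 2*s*(6 + s) (W(s) = (2*s)*(6 + s) = 2*s*(6 + s))
107*(-25 + (W(2)*(6/(-3) + 2/(-4)))*(-2)) = 107*(-25 + ((2*2*(6 + 2))*(6/(-3) + 2/(-4)))*(-2)) = 107*(-25 + ((2*2*8)*(6*(-1/3) + 2*(-1/4)))*(-2)) = 107*(-25 + (32*(-2 - 1/2))*(-2)) = 107*(-25 + (32*(-5/2))*(-2)) = 107*(-25 - 80*(-2)) = 107*(-25 + 160) = 107*135 = 14445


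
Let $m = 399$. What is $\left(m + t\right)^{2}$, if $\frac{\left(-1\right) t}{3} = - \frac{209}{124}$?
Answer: $\frac{2510310609}{15376} \approx 1.6326 \cdot 10^{5}$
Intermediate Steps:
$t = \frac{627}{124}$ ($t = - 3 \left(- \frac{209}{124}\right) = - 3 \left(\left(-209\right) \frac{1}{124}\right) = \left(-3\right) \left(- \frac{209}{124}\right) = \frac{627}{124} \approx 5.0564$)
$\left(m + t\right)^{2} = \left(399 + \frac{627}{124}\right)^{2} = \left(\frac{50103}{124}\right)^{2} = \frac{2510310609}{15376}$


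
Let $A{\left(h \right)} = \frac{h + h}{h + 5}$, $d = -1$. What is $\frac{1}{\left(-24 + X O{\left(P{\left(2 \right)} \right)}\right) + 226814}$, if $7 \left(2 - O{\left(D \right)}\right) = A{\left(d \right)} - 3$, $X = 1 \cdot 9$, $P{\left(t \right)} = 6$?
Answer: $\frac{2}{453625} \approx 4.4089 \cdot 10^{-6}$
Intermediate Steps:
$A{\left(h \right)} = \frac{2 h}{5 + h}$
$X = 9$
$O{\left(D \right)} = \frac{5}{2}$ ($O{\left(D \right)} = 2 - \frac{2 \left(-1\right) \frac{1}{5 - 1} - 3}{7} = 2 - \frac{2 \left(-1\right) \frac{1}{4} - 3}{7} = 2 - \frac{- \frac{1}{2} - 3}{7} = 2 - - \frac{1}{2} = 2 + \frac{1}{2} = \frac{5}{2}$)
$\frac{1}{\left(-24 + X O{\left(P{\left(2 \right)} \right)}\right) + 226814} = \frac{1}{\left(-24 + 9 \cdot \frac{5}{2}\right) + 226814} = \frac{1}{\left(-24 + \frac{45}{2}\right) + 226814} = \frac{1}{- \frac{3}{2} + 226814} = \frac{1}{\frac{453625}{2}} = \frac{2}{453625}$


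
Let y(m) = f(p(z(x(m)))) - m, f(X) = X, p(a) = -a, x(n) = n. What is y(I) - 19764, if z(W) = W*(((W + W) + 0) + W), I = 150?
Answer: -87414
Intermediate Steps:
z(W) = 3*W**2 (z(W) = W*((2*W + 0) + W) = W*(2*W + W) = W*(3*W) = 3*W**2)
y(m) = -m - 3*m**2 (y(m) = -3*m**2 - m = -m - 3*m**2)
y(I) - 19764 = 150*(-1 - 3*150) - 19764 = 150*(-1 - 450) - 19764 = 150*(-451) - 19764 = -67650 - 19764 = -87414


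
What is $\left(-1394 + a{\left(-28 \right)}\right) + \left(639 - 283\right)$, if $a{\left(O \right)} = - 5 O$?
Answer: $-898$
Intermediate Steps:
$\left(-1394 + a{\left(-28 \right)}\right) + \left(639 - 283\right) = \left(-1394 - -140\right) + \left(639 - 283\right) = \left(-1394 + 140\right) + 356 = -1254 + 356 = -898$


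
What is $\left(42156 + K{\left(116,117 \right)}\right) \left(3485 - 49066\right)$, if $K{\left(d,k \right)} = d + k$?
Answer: $-1932133009$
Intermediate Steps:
$\left(42156 + K{\left(116,117 \right)}\right) \left(3485 - 49066\right) = \left(42156 + \left(116 + 117\right)\right) \left(3485 - 49066\right) = \left(42156 + 233\right) \left(-45581\right) = 42389 \left(-45581\right) = -1932133009$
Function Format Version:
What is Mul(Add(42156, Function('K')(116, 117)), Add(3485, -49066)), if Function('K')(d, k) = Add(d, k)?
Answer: -1932133009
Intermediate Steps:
Mul(Add(42156, Function('K')(116, 117)), Add(3485, -49066)) = Mul(Add(42156, Add(116, 117)), Add(3485, -49066)) = Mul(Add(42156, 233), -45581) = Mul(42389, -45581) = -1932133009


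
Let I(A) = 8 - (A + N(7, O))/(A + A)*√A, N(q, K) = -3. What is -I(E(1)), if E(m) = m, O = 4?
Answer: -9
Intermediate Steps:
I(A) = 8 - (-3 + A)/(2*√A) (I(A) = 8 - (A - 3)/(A + A)*√A = 8 - (-3 + A)/((2*A))*√A = 8 - (-3 + A)*(1/(2*A))*√A = 8 - (-3 + A)/(2*A)*√A = 8 - (-3 + A)/(2*√A))
-I(E(1)) = -(3 - 1*1 + 16*√1)/(2*√1) = -(3 - 1 + 16*1)/2 = -(3 - 1 + 16)/2 = -18/2 = -1*9 = -9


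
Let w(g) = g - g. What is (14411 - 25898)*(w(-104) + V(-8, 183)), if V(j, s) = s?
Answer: -2102121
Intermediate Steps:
w(g) = 0
(14411 - 25898)*(w(-104) + V(-8, 183)) = (14411 - 25898)*(0 + 183) = -11487*183 = -2102121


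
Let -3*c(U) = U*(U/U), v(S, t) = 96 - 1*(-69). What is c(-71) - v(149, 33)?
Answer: -424/3 ≈ -141.33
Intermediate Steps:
v(S, t) = 165 (v(S, t) = 96 + 69 = 165)
c(U) = -U/3 (c(U) = -U*U/U/3 = -U/3)
c(-71) - v(149, 33) = -⅓*(-71) - 1*165 = 71/3 - 165 = -424/3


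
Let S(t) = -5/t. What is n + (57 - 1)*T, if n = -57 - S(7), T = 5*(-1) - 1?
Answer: -2746/7 ≈ -392.29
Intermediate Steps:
T = -6 (T = -5 - 1 = -6)
n = -394/7 (n = -57 - (-5)/7 = -57 - 1*(-5/7) = -57 + 5/7 = -394/7 ≈ -56.286)
n + (57 - 1)*T = -394/7 + (57 - 1)*(-6) = -394/7 + 56*(-6) = -394/7 - 336 = -2746/7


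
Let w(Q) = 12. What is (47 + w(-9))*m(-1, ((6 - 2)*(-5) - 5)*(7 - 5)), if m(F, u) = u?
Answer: -2950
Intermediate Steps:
(47 + w(-9))*m(-1, ((6 - 2)*(-5) - 5)*(7 - 5)) = (47 + 12)*(((6 - 2)*(-5) - 5)*(7 - 5)) = 59*((4*(-5) - 5)*2) = 59*((-20 - 5)*2) = 59*(-25*2) = 59*(-50) = -2950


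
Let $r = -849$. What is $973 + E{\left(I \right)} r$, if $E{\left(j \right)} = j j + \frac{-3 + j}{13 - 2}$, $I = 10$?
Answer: $- \frac{929140}{11} \approx -84467.0$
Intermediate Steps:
$E{\left(j \right)} = - \frac{3}{11} + j^{2} + \frac{j}{11}$ ($E{\left(j \right)} = j^{2} + \frac{-3 + j}{11} = j^{2} + \left(-3 + j\right) \frac{1}{11} = j^{2} + \left(- \frac{3}{11} + \frac{j}{11}\right) = - \frac{3}{11} + j^{2} + \frac{j}{11}$)
$973 + E{\left(I \right)} r = 973 + \left(- \frac{3}{11} + 10^{2} + \frac{1}{11} \cdot 10\right) \left(-849\right) = 973 + \left(- \frac{3}{11} + 100 + \frac{10}{11}\right) \left(-849\right) = 973 + \frac{1107}{11} \left(-849\right) = 973 - \frac{939843}{11} = - \frac{929140}{11}$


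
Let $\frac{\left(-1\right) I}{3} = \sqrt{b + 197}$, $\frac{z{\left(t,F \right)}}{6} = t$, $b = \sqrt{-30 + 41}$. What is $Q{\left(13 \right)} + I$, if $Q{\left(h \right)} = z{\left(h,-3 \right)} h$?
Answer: $1014 - 3 \sqrt{197 + \sqrt{11}} \approx 971.54$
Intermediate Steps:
$b = \sqrt{11} \approx 3.3166$
$z{\left(t,F \right)} = 6 t$
$I = - 3 \sqrt{197 + \sqrt{11}}$ ($I = - 3 \sqrt{\sqrt{11} + 197} = - 3 \sqrt{197 + \sqrt{11}} \approx -42.46$)
$Q{\left(h \right)} = 6 h^{2}$ ($Q{\left(h \right)} = 6 h h = 6 h^{2}$)
$Q{\left(13 \right)} + I = 6 \cdot 13^{2} - 3 \sqrt{197 + \sqrt{11}} = 6 \cdot 169 - 3 \sqrt{197 + \sqrt{11}} = 1014 - 3 \sqrt{197 + \sqrt{11}}$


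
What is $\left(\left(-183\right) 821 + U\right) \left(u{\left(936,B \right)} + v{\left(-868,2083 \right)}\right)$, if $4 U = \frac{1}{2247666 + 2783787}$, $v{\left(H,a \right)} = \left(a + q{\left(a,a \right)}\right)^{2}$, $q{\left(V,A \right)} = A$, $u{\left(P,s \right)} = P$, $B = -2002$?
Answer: $- \frac{13120476856246579745}{5031453} \approx -2.6077 \cdot 10^{12}$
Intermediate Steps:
$v{\left(H,a \right)} = 4 a^{2}$ ($v{\left(H,a \right)} = \left(a + a\right)^{2} = \left(2 a\right)^{2} = 4 a^{2}$)
$U = \frac{1}{20125812}$ ($U = \frac{1}{4 \left(2247666 + 2783787\right)} = \frac{1}{4 \cdot 5031453} = \frac{1}{4} \cdot \frac{1}{5031453} = \frac{1}{20125812} \approx 4.9687 \cdot 10^{-8}$)
$\left(\left(-183\right) 821 + U\right) \left(u{\left(936,B \right)} + v{\left(-868,2083 \right)}\right) = \left(\left(-183\right) 821 + \frac{1}{20125812}\right) \left(936 + 4 \cdot 2083^{2}\right) = \left(-150243 + \frac{1}{20125812}\right) \left(936 + 4 \cdot 4338889\right) = - \frac{3023762372315 \left(936 + 17355556\right)}{20125812} = \left(- \frac{3023762372315}{20125812}\right) 17356492 = - \frac{13120476856246579745}{5031453}$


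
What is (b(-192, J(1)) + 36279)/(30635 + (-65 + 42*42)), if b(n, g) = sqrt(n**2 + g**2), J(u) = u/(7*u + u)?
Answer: 12093/10778 + sqrt(2359297)/258672 ≈ 1.1279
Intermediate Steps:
J(u) = 1/8 (J(u) = u/((8*u)) = u*(1/(8*u)) = 1/8)
b(n, g) = sqrt(g**2 + n**2)
(b(-192, J(1)) + 36279)/(30635 + (-65 + 42*42)) = (sqrt((1/8)**2 + (-192)**2) + 36279)/(30635 + (-65 + 42*42)) = (sqrt(1/64 + 36864) + 36279)/(30635 + (-65 + 1764)) = (sqrt(2359297/64) + 36279)/(30635 + 1699) = (sqrt(2359297)/8 + 36279)/32334 = (36279 + sqrt(2359297)/8)*(1/32334) = 12093/10778 + sqrt(2359297)/258672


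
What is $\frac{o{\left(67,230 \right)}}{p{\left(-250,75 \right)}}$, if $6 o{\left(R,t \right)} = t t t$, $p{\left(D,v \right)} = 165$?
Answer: $\frac{1216700}{99} \approx 12290.0$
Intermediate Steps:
$o{\left(R,t \right)} = \frac{t^{3}}{6}$ ($o{\left(R,t \right)} = \frac{t t t}{6} = \frac{t^{2} t}{6} = \frac{t^{3}}{6}$)
$\frac{o{\left(67,230 \right)}}{p{\left(-250,75 \right)}} = \frac{\frac{1}{6} \cdot 230^{3}}{165} = \frac{1}{6} \cdot 12167000 \cdot \frac{1}{165} = \frac{6083500}{3} \cdot \frac{1}{165} = \frac{1216700}{99}$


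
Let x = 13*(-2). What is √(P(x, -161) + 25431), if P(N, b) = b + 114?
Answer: 2*√6346 ≈ 159.32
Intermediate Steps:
x = -26
P(N, b) = 114 + b
√(P(x, -161) + 25431) = √((114 - 161) + 25431) = √(-47 + 25431) = √25384 = 2*√6346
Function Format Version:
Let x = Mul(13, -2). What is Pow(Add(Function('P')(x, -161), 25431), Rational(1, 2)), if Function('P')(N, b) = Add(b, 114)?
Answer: Mul(2, Pow(6346, Rational(1, 2))) ≈ 159.32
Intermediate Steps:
x = -26
Function('P')(N, b) = Add(114, b)
Pow(Add(Function('P')(x, -161), 25431), Rational(1, 2)) = Pow(Add(Add(114, -161), 25431), Rational(1, 2)) = Pow(Add(-47, 25431), Rational(1, 2)) = Pow(25384, Rational(1, 2)) = Mul(2, Pow(6346, Rational(1, 2)))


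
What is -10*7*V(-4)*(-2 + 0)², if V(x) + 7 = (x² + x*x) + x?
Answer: -5880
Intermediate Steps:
V(x) = -7 + x + 2*x² (V(x) = -7 + ((x² + x*x) + x) = -7 + ((x² + x²) + x) = -7 + (2*x² + x) = -7 + (x + 2*x²) = -7 + x + 2*x²)
-10*7*V(-4)*(-2 + 0)² = -10*7*(-7 - 4 + 2*(-4)²)*(-2 + 0)² = -10*7*(-7 - 4 + 2*16)*(-2)² = -10*7*(-7 - 4 + 32)*4 = -10*7*21*4 = -1470*4 = -10*588 = -5880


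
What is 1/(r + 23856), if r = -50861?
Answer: -1/27005 ≈ -3.7030e-5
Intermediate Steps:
1/(r + 23856) = 1/(-50861 + 23856) = 1/(-27005) = -1/27005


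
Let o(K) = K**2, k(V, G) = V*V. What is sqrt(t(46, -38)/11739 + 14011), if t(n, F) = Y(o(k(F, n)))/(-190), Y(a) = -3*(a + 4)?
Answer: sqrt(77460974356857)/74347 ≈ 118.38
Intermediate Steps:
k(V, G) = V**2
Y(a) = -12 - 3*a (Y(a) = -3*(4 + a) = -12 - 3*a)
t(n, F) = 6/95 + 3*F**4/190 (t(n, F) = (-12 - 3*F**4)/(-190) = (-12 - 3*F**4)*(-1/190) = 6/95 + 3*F**4/190)
sqrt(t(46, -38)/11739 + 14011) = sqrt((6/95 + (3/190)*(-38)**4)/11739 + 14011) = sqrt((6/95 + (3/190)*2085136)*(1/11739) + 14011) = sqrt((6/95 + 164616/5)*(1/11739) + 14011) = sqrt((625542/19)*(1/11739) + 14011) = sqrt(208514/74347 + 14011) = sqrt(1041884331/74347) = sqrt(77460974356857)/74347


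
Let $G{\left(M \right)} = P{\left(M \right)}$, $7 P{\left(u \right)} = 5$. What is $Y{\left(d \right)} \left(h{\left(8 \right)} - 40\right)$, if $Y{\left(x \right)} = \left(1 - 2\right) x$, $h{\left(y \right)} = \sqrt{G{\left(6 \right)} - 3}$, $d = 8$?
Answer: $320 - \frac{32 i \sqrt{7}}{7} \approx 320.0 - 12.095 i$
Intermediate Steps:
$P{\left(u \right)} = \frac{5}{7}$ ($P{\left(u \right)} = \frac{1}{7} \cdot 5 = \frac{5}{7}$)
$G{\left(M \right)} = \frac{5}{7}$
$h{\left(y \right)} = \frac{4 i \sqrt{7}}{7}$ ($h{\left(y \right)} = \sqrt{\frac{5}{7} - 3} = \sqrt{- \frac{16}{7}} = \frac{4 i \sqrt{7}}{7}$)
$Y{\left(x \right)} = - x$
$Y{\left(d \right)} \left(h{\left(8 \right)} - 40\right) = \left(-1\right) 8 \left(\frac{4 i \sqrt{7}}{7} - 40\right) = - 8 \left(-40 + \frac{4 i \sqrt{7}}{7}\right) = 320 - \frac{32 i \sqrt{7}}{7}$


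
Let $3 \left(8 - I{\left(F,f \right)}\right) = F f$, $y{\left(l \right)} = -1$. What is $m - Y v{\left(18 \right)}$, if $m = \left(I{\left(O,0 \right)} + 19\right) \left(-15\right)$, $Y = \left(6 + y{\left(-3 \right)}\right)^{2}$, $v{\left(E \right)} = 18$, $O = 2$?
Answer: $-855$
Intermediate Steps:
$I{\left(F,f \right)} = 8 - \frac{F f}{3}$
$Y = 25$ ($Y = \left(6 - 1\right)^{2} = 5^{2} = 25$)
$m = -405$ ($m = \left(\left(8 - \frac{2}{3} \cdot 0\right) + 19\right) \left(-15\right) = \left(\left(8 + 0\right) + 19\right) \left(-15\right) = \left(8 + 19\right) \left(-15\right) = 27 \left(-15\right) = -405$)
$m - Y v{\left(18 \right)} = -405 - 25 \cdot 18 = -405 - 450 = -855$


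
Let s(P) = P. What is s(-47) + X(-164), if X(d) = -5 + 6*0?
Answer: -52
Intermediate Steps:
X(d) = -5 (X(d) = -5 + 0 = -5)
s(-47) + X(-164) = -47 - 5 = -52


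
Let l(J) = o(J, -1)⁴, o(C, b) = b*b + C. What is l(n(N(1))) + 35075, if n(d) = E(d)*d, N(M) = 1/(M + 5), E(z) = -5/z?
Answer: 35331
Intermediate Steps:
o(C, b) = C + b² (o(C, b) = b² + C = C + b²)
N(M) = 1/(5 + M)
n(d) = -5 (n(d) = (-5/d)*d = -5)
l(J) = (1 + J)⁴ (l(J) = (J + (-1)²)⁴ = (J + 1)⁴ = (1 + J)⁴)
l(n(N(1))) + 35075 = (1 - 5)⁴ + 35075 = (-4)⁴ + 35075 = 256 + 35075 = 35331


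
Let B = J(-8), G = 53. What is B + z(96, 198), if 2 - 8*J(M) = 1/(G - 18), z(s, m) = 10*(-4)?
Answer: -11131/280 ≈ -39.754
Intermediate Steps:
z(s, m) = -40
J(M) = 69/280 (J(M) = 1/4 - 1/(8*(53 - 18)) = 1/4 - 1/8/35 = 1/4 - 1/8*1/35 = 1/4 - 1/280 = 69/280)
B = 69/280 ≈ 0.24643
B + z(96, 198) = 69/280 - 40 = -11131/280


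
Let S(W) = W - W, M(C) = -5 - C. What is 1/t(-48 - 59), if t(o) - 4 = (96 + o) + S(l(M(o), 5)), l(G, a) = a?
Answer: -⅐ ≈ -0.14286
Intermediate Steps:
S(W) = 0
t(o) = 100 + o (t(o) = 4 + ((96 + o) + 0) = 4 + (96 + o) = 100 + o)
1/t(-48 - 59) = 1/(100 + (-48 - 59)) = 1/(100 - 107) = 1/(-7) = -⅐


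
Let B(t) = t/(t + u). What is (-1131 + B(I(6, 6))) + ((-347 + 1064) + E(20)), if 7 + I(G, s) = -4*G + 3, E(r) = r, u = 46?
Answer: -3560/9 ≈ -395.56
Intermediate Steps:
I(G, s) = -4 - 4*G (I(G, s) = -7 + (-4*G + 3) = -7 + (3 - 4*G) = -4 - 4*G)
B(t) = t/(46 + t) (B(t) = t/(t + 46) = t/(46 + t))
(-1131 + B(I(6, 6))) + ((-347 + 1064) + E(20)) = (-1131 + (-4 - 4*6)/(46 + (-4 - 4*6))) + ((-347 + 1064) + 20) = (-1131 + (-4 - 24)/(46 + (-4 - 24))) + (717 + 20) = (-1131 - 28/(46 - 28)) + 737 = (-1131 - 28/18) + 737 = (-1131 - 28*1/18) + 737 = (-1131 - 14/9) + 737 = -10193/9 + 737 = -3560/9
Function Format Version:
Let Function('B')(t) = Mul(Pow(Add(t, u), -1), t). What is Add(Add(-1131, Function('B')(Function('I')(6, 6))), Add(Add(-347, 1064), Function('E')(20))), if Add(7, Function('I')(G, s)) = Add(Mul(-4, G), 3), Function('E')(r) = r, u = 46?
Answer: Rational(-3560, 9) ≈ -395.56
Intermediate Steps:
Function('I')(G, s) = Add(-4, Mul(-4, G)) (Function('I')(G, s) = Add(-7, Add(Mul(-4, G), 3)) = Add(-7, Add(3, Mul(-4, G))) = Add(-4, Mul(-4, G)))
Function('B')(t) = Mul(t, Pow(Add(46, t), -1)) (Function('B')(t) = Mul(Pow(Add(t, 46), -1), t) = Mul(Pow(Add(46, t), -1), t) = Mul(t, Pow(Add(46, t), -1)))
Add(Add(-1131, Function('B')(Function('I')(6, 6))), Add(Add(-347, 1064), Function('E')(20))) = Add(Add(-1131, Mul(Add(-4, Mul(-4, 6)), Pow(Add(46, Add(-4, Mul(-4, 6))), -1))), Add(Add(-347, 1064), 20)) = Add(Add(-1131, Mul(Add(-4, -24), Pow(Add(46, Add(-4, -24)), -1))), Add(717, 20)) = Add(Add(-1131, Mul(-28, Pow(Add(46, -28), -1))), 737) = Add(Add(-1131, Mul(-28, Pow(18, -1))), 737) = Add(Add(-1131, Mul(-28, Rational(1, 18))), 737) = Add(Add(-1131, Rational(-14, 9)), 737) = Add(Rational(-10193, 9), 737) = Rational(-3560, 9)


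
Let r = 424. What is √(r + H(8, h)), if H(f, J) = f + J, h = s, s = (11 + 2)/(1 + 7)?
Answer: √6938/4 ≈ 20.824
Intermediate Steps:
s = 13/8 ≈ 1.6250
h = 13/8 ≈ 1.6250
H(f, J) = J + f
√(r + H(8, h)) = √(424 + (13/8 + 8)) = √(424 + 77/8) = √(3469/8) = √6938/4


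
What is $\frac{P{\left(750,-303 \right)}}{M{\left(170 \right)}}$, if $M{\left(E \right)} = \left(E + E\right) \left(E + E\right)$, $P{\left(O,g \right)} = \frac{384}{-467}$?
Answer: $- \frac{24}{3374075} \approx -7.1131 \cdot 10^{-6}$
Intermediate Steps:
$P{\left(O,g \right)} = - \frac{384}{467}$ ($P{\left(O,g \right)} = 384 \left(- \frac{1}{467}\right) = - \frac{384}{467}$)
$M{\left(E \right)} = 4 E^{2}$ ($M{\left(E \right)} = 2 E 2 E = 4 E^{2}$)
$\frac{P{\left(750,-303 \right)}}{M{\left(170 \right)}} = - \frac{384}{467 \cdot 4 \cdot 170^{2}} = - \frac{384}{467 \cdot 4 \cdot 28900} = - \frac{384}{467 \cdot 115600} = \left(- \frac{384}{467}\right) \frac{1}{115600} = - \frac{24}{3374075}$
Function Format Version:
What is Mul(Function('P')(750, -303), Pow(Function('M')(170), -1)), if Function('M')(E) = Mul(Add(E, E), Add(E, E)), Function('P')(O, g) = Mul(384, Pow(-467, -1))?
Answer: Rational(-24, 3374075) ≈ -7.1131e-6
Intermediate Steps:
Function('P')(O, g) = Rational(-384, 467) (Function('P')(O, g) = Mul(384, Rational(-1, 467)) = Rational(-384, 467))
Function('M')(E) = Mul(4, Pow(E, 2)) (Function('M')(E) = Mul(Mul(2, E), Mul(2, E)) = Mul(4, Pow(E, 2)))
Mul(Function('P')(750, -303), Pow(Function('M')(170), -1)) = Mul(Rational(-384, 467), Pow(Mul(4, Pow(170, 2)), -1)) = Mul(Rational(-384, 467), Pow(Mul(4, 28900), -1)) = Mul(Rational(-384, 467), Pow(115600, -1)) = Mul(Rational(-384, 467), Rational(1, 115600)) = Rational(-24, 3374075)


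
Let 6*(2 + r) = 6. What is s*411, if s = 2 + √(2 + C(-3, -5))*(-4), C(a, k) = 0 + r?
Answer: -822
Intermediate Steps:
r = -1 (r = -2 + (⅙)*6 = -2 + 1 = -1)
C(a, k) = -1 (C(a, k) = 0 - 1 = -1)
s = -2 (s = 2 + √(2 - 1)*(-4) = 2 + √1*(-4) = 2 + 1*(-4) = 2 - 4 = -2)
s*411 = -2*411 = -822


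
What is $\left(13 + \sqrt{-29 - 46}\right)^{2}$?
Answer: $94 + 130 i \sqrt{3} \approx 94.0 + 225.17 i$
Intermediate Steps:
$\left(13 + \sqrt{-29 - 46}\right)^{2} = \left(13 + \sqrt{-75}\right)^{2} = \left(13 + 5 i \sqrt{3}\right)^{2}$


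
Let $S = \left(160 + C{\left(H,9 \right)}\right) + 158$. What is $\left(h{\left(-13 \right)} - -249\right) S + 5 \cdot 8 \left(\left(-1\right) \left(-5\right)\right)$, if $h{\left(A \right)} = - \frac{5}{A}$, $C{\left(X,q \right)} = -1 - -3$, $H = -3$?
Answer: $\frac{1040040}{13} \approx 80003.0$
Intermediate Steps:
$C{\left(X,q \right)} = 2$ ($C{\left(X,q \right)} = -1 + 3 = 2$)
$S = 320$ ($S = \left(160 + 2\right) + 158 = 162 + 158 = 320$)
$\left(h{\left(-13 \right)} - -249\right) S + 5 \cdot 8 \left(\left(-1\right) \left(-5\right)\right) = \left(- \frac{5}{-13} - -249\right) 320 + 5 \cdot 8 \left(\left(-1\right) \left(-5\right)\right) = \left(\left(-5\right) \left(- \frac{1}{13}\right) + 249\right) 320 + 40 \cdot 5 = \left(\frac{5}{13} + 249\right) 320 + 200 = \frac{3242}{13} \cdot 320 + 200 = \frac{1037440}{13} + 200 = \frac{1040040}{13}$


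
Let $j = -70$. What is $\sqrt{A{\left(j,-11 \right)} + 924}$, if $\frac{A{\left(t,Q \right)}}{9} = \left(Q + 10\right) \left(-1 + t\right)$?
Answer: $\sqrt{1563} \approx 39.535$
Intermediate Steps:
$A{\left(t,Q \right)} = 9 \left(-1 + t\right) \left(10 + Q\right)$ ($A{\left(t,Q \right)} = 9 \left(Q + 10\right) \left(-1 + t\right) = 9 \left(10 + Q\right) \left(-1 + t\right) = 9 \left(-1 + t\right) \left(10 + Q\right)$)
$\sqrt{A{\left(j,-11 \right)} + 924} = \sqrt{\left(-90 - -99 + 90 \left(-70\right) + 9 \left(-11\right) \left(-70\right)\right) + 924} = \sqrt{\left(-90 + 99 - 6300 + 6930\right) + 924} = \sqrt{639 + 924} = \sqrt{1563}$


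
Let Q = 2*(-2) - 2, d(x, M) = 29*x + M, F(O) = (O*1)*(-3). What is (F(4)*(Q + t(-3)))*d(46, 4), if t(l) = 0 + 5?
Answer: 16056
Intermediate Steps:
F(O) = -3*O (F(O) = O*(-3) = -3*O)
d(x, M) = M + 29*x
Q = -6 (Q = -4 - 2 = -6)
t(l) = 5
(F(4)*(Q + t(-3)))*d(46, 4) = ((-3*4)*(-6 + 5))*(4 + 29*46) = (-12*(-1))*(4 + 1334) = 12*1338 = 16056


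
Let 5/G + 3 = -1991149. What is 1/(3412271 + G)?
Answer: 1991152/6794350226187 ≈ 2.9306e-7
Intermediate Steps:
G = -5/1991152 (G = 5/(-3 - 1991149) = 5/(-1991152) = 5*(-1/1991152) = -5/1991152 ≈ -2.5111e-6)
1/(3412271 + G) = 1/(3412271 - 5/1991152) = 1/(6794350226187/1991152) = 1991152/6794350226187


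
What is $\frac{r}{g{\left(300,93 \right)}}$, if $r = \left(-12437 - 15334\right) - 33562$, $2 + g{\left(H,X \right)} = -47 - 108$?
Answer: $\frac{61333}{157} \approx 390.66$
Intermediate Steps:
$g{\left(H,X \right)} = -157$ ($g{\left(H,X \right)} = -2 - 155 = -157$)
$r = -61333$ ($r = -27771 - 33562 = -61333$)
$\frac{r}{g{\left(300,93 \right)}} = - \frac{61333}{-157} = \left(-61333\right) \left(- \frac{1}{157}\right) = \frac{61333}{157}$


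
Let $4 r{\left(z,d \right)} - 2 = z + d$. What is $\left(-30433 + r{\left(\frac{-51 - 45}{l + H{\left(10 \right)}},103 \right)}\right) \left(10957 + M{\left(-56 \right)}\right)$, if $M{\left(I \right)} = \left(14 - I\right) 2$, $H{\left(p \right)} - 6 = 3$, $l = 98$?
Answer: $- \frac{144418410945}{428} \approx -3.3743 \cdot 10^{8}$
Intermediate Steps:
$H{\left(p \right)} = 9$ ($H{\left(p \right)} = 6 + 3 = 9$)
$M{\left(I \right)} = 28 - 2 I$
$r{\left(z,d \right)} = \frac{1}{2} + \frac{d}{4} + \frac{z}{4}$ ($r{\left(z,d \right)} = \frac{1}{2} + \frac{z + d}{4} = \frac{1}{2} + \frac{d + z}{4} = \frac{1}{2} + \left(\frac{d}{4} + \frac{z}{4}\right) = \frac{1}{2} + \frac{d}{4} + \frac{z}{4}$)
$\left(-30433 + r{\left(\frac{-51 - 45}{l + H{\left(10 \right)}},103 \right)}\right) \left(10957 + M{\left(-56 \right)}\right) = \left(-30433 + \left(\frac{1}{2} + \frac{1}{4} \cdot 103 + \frac{\left(-51 - 45\right) \frac{1}{98 + 9}}{4}\right)\right) \left(10957 + \left(28 - -112\right)\right) = \left(-30433 + \left(\frac{1}{2} + \frac{103}{4} + \frac{\left(-96\right) \frac{1}{107}}{4}\right)\right) \left(10957 + \left(28 + 112\right)\right) = \left(-30433 + \left(\frac{1}{2} + \frac{103}{4} + \frac{\left(-96\right) \frac{1}{107}}{4}\right)\right) \left(10957 + 140\right) = \left(-30433 + \left(\frac{1}{2} + \frac{103}{4} + \frac{1}{4} \left(- \frac{96}{107}\right)\right)\right) 11097 = \left(-30433 + \left(\frac{1}{2} + \frac{103}{4} - \frac{24}{107}\right)\right) 11097 = \left(-30433 + \frac{11139}{428}\right) 11097 = \left(- \frac{13014185}{428}\right) 11097 = - \frac{144418410945}{428}$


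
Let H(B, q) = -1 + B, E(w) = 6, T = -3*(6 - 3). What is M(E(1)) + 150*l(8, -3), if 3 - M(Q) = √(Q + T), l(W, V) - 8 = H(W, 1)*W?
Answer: 9603 - I*√3 ≈ 9603.0 - 1.732*I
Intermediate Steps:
T = -9 (T = -3*3 = -9)
l(W, V) = 8 + W*(-1 + W) (l(W, V) = 8 + (-1 + W)*W = 8 + W*(-1 + W))
M(Q) = 3 - √(-9 + Q) (M(Q) = 3 - √(Q - 9) = 3 - √(-9 + Q))
M(E(1)) + 150*l(8, -3) = (3 - √(-9 + 6)) + 150*(8 + 8*(-1 + 8)) = (3 - √(-3)) + 150*(8 + 8*7) = (3 - I*√3) + 150*(8 + 56) = (3 - I*√3) + 150*64 = (3 - I*√3) + 9600 = 9603 - I*√3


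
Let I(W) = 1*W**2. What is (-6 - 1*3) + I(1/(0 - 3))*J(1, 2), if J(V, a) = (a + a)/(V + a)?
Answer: -239/27 ≈ -8.8519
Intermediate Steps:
J(V, a) = 2*a/(V + a) (J(V, a) = (2*a)/(V + a) = 2*a/(V + a))
I(W) = W**2
(-6 - 1*3) + I(1/(0 - 3))*J(1, 2) = (-6 - 1*3) + (1/(0 - 3))**2*(2*2/(1 + 2)) = (-6 - 3) + (1/(-3))**2*(2*2/3) = -9 + (-1/3)**2*(2*2*(1/3)) = -9 + (1/9)*(4/3) = -9 + 4/27 = -239/27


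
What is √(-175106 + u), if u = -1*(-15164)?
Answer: I*√159942 ≈ 399.93*I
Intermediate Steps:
u = 15164
√(-175106 + u) = √(-175106 + 15164) = √(-159942) = I*√159942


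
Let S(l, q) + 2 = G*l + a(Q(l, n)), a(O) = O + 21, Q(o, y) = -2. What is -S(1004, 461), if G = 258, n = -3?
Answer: -259049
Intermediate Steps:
a(O) = 21 + O
S(l, q) = 17 + 258*l (S(l, q) = -2 + (258*l + (21 - 2)) = -2 + (258*l + 19) = -2 + (19 + 258*l) = 17 + 258*l)
-S(1004, 461) = -(17 + 258*1004) = -(17 + 259032) = -1*259049 = -259049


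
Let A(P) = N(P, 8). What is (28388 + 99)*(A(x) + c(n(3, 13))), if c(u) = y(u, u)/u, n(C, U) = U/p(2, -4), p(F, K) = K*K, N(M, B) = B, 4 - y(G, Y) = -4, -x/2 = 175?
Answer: 6608984/13 ≈ 5.0838e+5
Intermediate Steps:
x = -350 (x = -2*175 = -350)
y(G, Y) = 8 (y(G, Y) = 4 - 1*(-4) = 4 + 4 = 8)
p(F, K) = K²
A(P) = 8
n(C, U) = U/16 (n(C, U) = U/((-4)²) = U/16)
c(u) = 8/u
(28388 + 99)*(A(x) + c(n(3, 13))) = (28388 + 99)*(8 + 8/(((1/16)*13))) = 28487*(8 + 8/(13/16)) = 28487*(8 + 8*(16/13)) = 28487*(8 + 128/13) = 28487*(232/13) = 6608984/13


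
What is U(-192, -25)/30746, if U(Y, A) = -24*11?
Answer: -132/15373 ≈ -0.0085865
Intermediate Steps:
U(Y, A) = -264
U(-192, -25)/30746 = -264/30746 = -264*1/30746 = -132/15373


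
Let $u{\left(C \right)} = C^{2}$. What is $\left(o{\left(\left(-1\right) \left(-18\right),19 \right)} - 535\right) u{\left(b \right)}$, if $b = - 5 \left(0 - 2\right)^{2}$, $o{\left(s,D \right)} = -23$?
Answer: $-223200$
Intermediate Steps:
$b = -20$ ($b = - 5 \left(-2\right)^{2} = \left(-5\right) 4 = -20$)
$\left(o{\left(\left(-1\right) \left(-18\right),19 \right)} - 535\right) u{\left(b \right)} = \left(-23 - 535\right) \left(-20\right)^{2} = \left(-558\right) 400 = -223200$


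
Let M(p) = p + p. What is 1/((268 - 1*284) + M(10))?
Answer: 1/4 ≈ 0.25000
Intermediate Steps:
M(p) = 2*p
1/((268 - 1*284) + M(10)) = 1/((268 - 1*284) + 2*10) = 1/((268 - 284) + 20) = 1/(-16 + 20) = 1/4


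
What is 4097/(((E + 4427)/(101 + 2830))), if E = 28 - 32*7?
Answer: 12008307/4231 ≈ 2838.2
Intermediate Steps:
E = -196 (E = 28 - 224 = -196)
4097/(((E + 4427)/(101 + 2830))) = 4097/(((-196 + 4427)/(101 + 2830))) = 4097/((4231/2931)) = 4097/((4231*(1/2931))) = 4097/(4231/2931) = 4097*(2931/4231) = 12008307/4231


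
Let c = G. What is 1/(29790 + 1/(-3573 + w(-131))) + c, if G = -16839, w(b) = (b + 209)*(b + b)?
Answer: -12043726103442/715228109 ≈ -16839.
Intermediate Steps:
w(b) = 2*b*(209 + b) (w(b) = (209 + b)*(2*b) = 2*b*(209 + b))
c = -16839
1/(29790 + 1/(-3573 + w(-131))) + c = 1/(29790 + 1/(-3573 + 2*(-131)*(209 - 131))) - 16839 = 1/(29790 + 1/(-3573 + 2*(-131)*78)) - 16839 = 1/(29790 + 1/(-3573 - 20436)) - 16839 = 1/(29790 + 1/(-24009)) - 16839 = 1/(29790 - 1/24009) - 16839 = 1/(715228109/24009) - 16839 = 24009/715228109 - 16839 = -12043726103442/715228109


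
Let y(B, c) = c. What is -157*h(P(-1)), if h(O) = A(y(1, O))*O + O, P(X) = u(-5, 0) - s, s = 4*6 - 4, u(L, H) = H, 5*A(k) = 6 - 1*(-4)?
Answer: 9420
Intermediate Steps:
A(k) = 2 (A(k) = (6 - 1*(-4))/5 = (6 + 4)/5 = (⅕)*10 = 2)
s = 20 (s = 24 - 4 = 20)
P(X) = -20 (P(X) = 0 - 1*20 = 0 - 20 = -20)
h(O) = 3*O (h(O) = 2*O + O = 3*O)
-157*h(P(-1)) = -471*(-20) = -157*(-60) = 9420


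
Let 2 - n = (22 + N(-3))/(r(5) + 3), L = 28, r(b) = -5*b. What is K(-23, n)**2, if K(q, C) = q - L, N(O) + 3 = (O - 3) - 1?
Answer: 2601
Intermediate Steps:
N(O) = -7 + O (N(O) = -3 + ((O - 3) - 1) = -3 + ((-3 + O) - 1) = -3 + (-4 + O) = -7 + O)
n = 28/11 (n = 2 - (22 + (-7 - 3))/(-5*5 + 3) = 2 - (22 - 10)/(-25 + 3) = 2 - 12/(-22) = 2 - 12*(-1)/22 = 2 - 1*(-6/11) = 2 + 6/11 = 28/11 ≈ 2.5455)
K(q, C) = -28 + q (K(q, C) = q - 1*28 = q - 28 = -28 + q)
K(-23, n)**2 = (-28 - 23)**2 = (-51)**2 = 2601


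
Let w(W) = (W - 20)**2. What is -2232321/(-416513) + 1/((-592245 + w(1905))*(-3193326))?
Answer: 21107430879467596567/3938286365580873240 ≈ 5.3595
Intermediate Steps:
w(W) = (-20 + W)**2
-2232321/(-416513) + 1/((-592245 + w(1905))*(-3193326)) = -2232321/(-416513) + 1/(-592245 + (-20 + 1905)**2*(-3193326)) = -2232321*(-1/416513) - 1/3193326/(-592245 + 1885**2) = 2232321/416513 - 1/3193326/(-592245 + 3553225) = 2232321/416513 - 1/3193326/2960980 = 2232321/416513 + (1/2960980)*(-1/3193326) = 2232321/416513 - 1/9455374419480 = 21107430879467596567/3938286365580873240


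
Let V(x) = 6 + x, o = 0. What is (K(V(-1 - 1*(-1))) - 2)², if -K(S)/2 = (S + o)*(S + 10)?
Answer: 37636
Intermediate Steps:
K(S) = -2*S*(10 + S) (K(S) = -2*(S + 0)*(S + 10) = -2*S*(10 + S))
(K(V(-1 - 1*(-1))) - 2)² = (2*(6 + (-1 - 1*(-1)))*(-10 - (6 + (-1 - 1*(-1)))) - 2)² = (2*(6 + (-1 + 1))*(-10 - (6 + (-1 + 1))) - 2)² = (2*(6 + 0)*(-10 - (6 + 0)) - 2)² = (2*6*(-10 - 1*6) - 2)² = (2*6*(-10 - 6) - 2)² = (2*6*(-16) - 2)² = (-192 - 2)² = (-194)² = 37636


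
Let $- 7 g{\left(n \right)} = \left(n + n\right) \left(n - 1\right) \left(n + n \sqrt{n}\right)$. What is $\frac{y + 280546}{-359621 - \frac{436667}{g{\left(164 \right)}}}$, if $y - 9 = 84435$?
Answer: $- \frac{328968417105218478100689216}{324129296231044638812549195} - \frac{3912863211235775104 \sqrt{41}}{324129296231044638812549195} \approx -1.0149$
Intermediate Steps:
$y = 84444$ ($y = 9 + 84435 = 84444$)
$g{\left(n \right)} = - \frac{2 n \left(-1 + n\right) \left(n + n^{\frac{3}{2}}\right)}{7}$ ($g{\left(n \right)} = - \frac{\left(n + n\right) \left(n - 1\right) \left(n + n \sqrt{n}\right)}{7} = - \frac{2 n \left(-1 + n\right) \left(n + n^{\frac{3}{2}}\right)}{7}$)
$\frac{y + 280546}{-359621 - \frac{436667}{g{\left(164 \right)}}} = \frac{84444 + 280546}{-359621 - \frac{436667}{- \frac{2 \cdot 164^{3}}{7} - \frac{2 \cdot 164^{\frac{7}{2}}}{7} + \frac{2 \cdot 164^{2}}{7} + \frac{2 \cdot 164^{\frac{5}{2}}}{7}}} = \frac{364990}{-359621 - \frac{436667}{\left(- \frac{2}{7}\right) 4410944 - \frac{2 \cdot 8821888 \sqrt{41}}{7} + \frac{2}{7} \cdot 26896 + \frac{2 \cdot 53792 \sqrt{41}}{7}}} = \frac{364990}{-359621 - \frac{436667}{- \frac{8821888}{7} - \frac{17643776 \sqrt{41}}{7} + \frac{53792}{7} + \frac{107584 \sqrt{41}}{7}}} = \frac{364990}{-359621 - \frac{436667}{- \frac{8768096}{7} - \frac{17536192 \sqrt{41}}{7}}}$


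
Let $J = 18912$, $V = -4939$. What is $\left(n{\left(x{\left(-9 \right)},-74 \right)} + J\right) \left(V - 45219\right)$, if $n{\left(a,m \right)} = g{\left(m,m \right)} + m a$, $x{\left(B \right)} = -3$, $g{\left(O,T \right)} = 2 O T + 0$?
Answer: $-1509053588$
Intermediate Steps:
$g{\left(O,T \right)} = 2 O T$ ($g{\left(O,T \right)} = 2 O T + 0 = 2 O T$)
$n{\left(a,m \right)} = 2 m^{2} + a m$ ($n{\left(a,m \right)} = 2 m m + m a = 2 m^{2} + a m$)
$\left(n{\left(x{\left(-9 \right)},-74 \right)} + J\right) \left(V - 45219\right) = \left(- 74 \left(-3 + 2 \left(-74\right)\right) + 18912\right) \left(-4939 - 45219\right) = \left(- 74 \left(-3 - 148\right) + 18912\right) \left(-50158\right) = \left(\left(-74\right) \left(-151\right) + 18912\right) \left(-50158\right) = \left(11174 + 18912\right) \left(-50158\right) = 30086 \left(-50158\right) = -1509053588$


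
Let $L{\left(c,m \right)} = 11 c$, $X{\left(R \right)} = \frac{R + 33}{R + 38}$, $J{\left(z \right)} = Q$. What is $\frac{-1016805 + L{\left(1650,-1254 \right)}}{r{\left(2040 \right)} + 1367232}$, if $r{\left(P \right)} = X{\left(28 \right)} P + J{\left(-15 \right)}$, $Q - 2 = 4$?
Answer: $- \frac{10985205}{15060358} \approx -0.72941$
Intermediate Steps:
$Q = 6$ ($Q = 2 + 4 = 6$)
$J{\left(z \right)} = 6$
$X{\left(R \right)} = \frac{33 + R}{38 + R}$
$r{\left(P \right)} = 6 + \frac{61 P}{66}$ ($r{\left(P \right)} = \frac{33 + 28}{38 + 28} P + 6 = \frac{1}{66} \cdot 61 P + 6 = \frac{61 P}{66} + 6 = 6 + \frac{61 P}{66}$)
$\frac{-1016805 + L{\left(1650,-1254 \right)}}{r{\left(2040 \right)} + 1367232} = \frac{-1016805 + 11 \cdot 1650}{\left(6 + \frac{61}{66} \cdot 2040\right) + 1367232} = \frac{-1016805 + 18150}{\left(6 + \frac{20740}{11}\right) + 1367232} = - \frac{998655}{\frac{20806}{11} + 1367232} = - \frac{998655}{\frac{15060358}{11}} = \left(-998655\right) \frac{11}{15060358} = - \frac{10985205}{15060358}$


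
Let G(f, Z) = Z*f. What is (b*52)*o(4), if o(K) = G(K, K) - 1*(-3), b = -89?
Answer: -87932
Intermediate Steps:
o(K) = 3 + K² (o(K) = K*K - 1*(-3) = K² + 3 = 3 + K²)
(b*52)*o(4) = (-89*52)*(3 + 4²) = -4628*(3 + 16) = -4628*19 = -87932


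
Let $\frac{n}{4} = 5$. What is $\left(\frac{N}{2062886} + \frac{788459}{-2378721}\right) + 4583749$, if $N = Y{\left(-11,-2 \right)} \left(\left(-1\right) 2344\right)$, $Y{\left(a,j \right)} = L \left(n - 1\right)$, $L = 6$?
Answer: $\frac{11246296366900455142}{2453515124403} \approx 4.5838 \cdot 10^{6}$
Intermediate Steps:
$n = 20$ ($n = 4 \cdot 5 = 20$)
$Y{\left(a,j \right)} = 114$ ($Y{\left(a,j \right)} = 6 \left(20 - 1\right) = 6 \cdot 19 = 114$)
$N = -267216$ ($N = 114 \left(\left(-1\right) 2344\right) = 114 \left(-2344\right) = -267216$)
$\left(\frac{N}{2062886} + \frac{788459}{-2378721}\right) + 4583749 = \left(- \frac{267216}{2062886} + \frac{788459}{-2378721}\right) + 4583749 = \left(\left(-267216\right) \frac{1}{2062886} + 788459 \left(- \frac{1}{2378721}\right)\right) + 4583749 = \left(- \frac{133608}{1031443} - \frac{788459}{2378721}\right) + 4583749 = - \frac{1131066671705}{2453515124403} + 4583749 = \frac{11246296366900455142}{2453515124403}$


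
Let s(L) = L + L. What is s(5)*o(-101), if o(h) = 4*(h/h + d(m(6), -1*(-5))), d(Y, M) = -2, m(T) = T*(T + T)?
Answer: -40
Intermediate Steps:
m(T) = 2*T² (m(T) = T*(2*T) = 2*T²)
s(L) = 2*L
o(h) = -4 (o(h) = 4*(h/h - 2) = 4*(1 - 2) = 4*(-1) = -4)
s(5)*o(-101) = (2*5)*(-4) = 10*(-4) = -40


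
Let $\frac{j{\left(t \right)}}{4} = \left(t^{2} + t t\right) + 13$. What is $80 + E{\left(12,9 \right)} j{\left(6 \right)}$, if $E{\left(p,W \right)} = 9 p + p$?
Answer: $40880$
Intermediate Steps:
$E{\left(p,W \right)} = 10 p$
$j{\left(t \right)} = 52 + 8 t^{2}$ ($j{\left(t \right)} = 4 \left(\left(t^{2} + t t\right) + 13\right) = 4 \left(\left(t^{2} + t^{2}\right) + 13\right) = 4 \left(2 t^{2} + 13\right) = 4 \left(13 + 2 t^{2}\right) = 52 + 8 t^{2}$)
$80 + E{\left(12,9 \right)} j{\left(6 \right)} = 80 + 10 \cdot 12 \left(52 + 8 \cdot 6^{2}\right) = 80 + 120 \left(52 + 8 \cdot 36\right) = 80 + 120 \left(52 + 288\right) = 80 + 120 \cdot 340 = 80 + 40800 = 40880$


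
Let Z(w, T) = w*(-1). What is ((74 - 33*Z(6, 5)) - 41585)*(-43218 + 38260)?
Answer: 204829854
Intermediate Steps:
Z(w, T) = -w
((74 - 33*Z(6, 5)) - 41585)*(-43218 + 38260) = ((74 - (-33)*6) - 41585)*(-43218 + 38260) = ((74 - 33*(-6)) - 41585)*(-4958) = ((74 + 198) - 41585)*(-4958) = (272 - 41585)*(-4958) = -41313*(-4958) = 204829854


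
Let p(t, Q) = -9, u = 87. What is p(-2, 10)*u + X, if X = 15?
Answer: -768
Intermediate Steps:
p(-2, 10)*u + X = -9*87 + 15 = -783 + 15 = -768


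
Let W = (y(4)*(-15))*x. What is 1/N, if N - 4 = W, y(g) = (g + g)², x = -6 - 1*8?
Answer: 1/13444 ≈ 7.4383e-5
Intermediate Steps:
x = -14 (x = -6 - 8 = -14)
y(g) = 4*g² (y(g) = (2*g)² = 4*g²)
W = 13440 (W = ((4*4²)*(-15))*(-14) = ((4*16)*(-15))*(-14) = (64*(-15))*(-14) = -960*(-14) = 13440)
N = 13444 (N = 4 + 13440 = 13444)
1/N = 1/13444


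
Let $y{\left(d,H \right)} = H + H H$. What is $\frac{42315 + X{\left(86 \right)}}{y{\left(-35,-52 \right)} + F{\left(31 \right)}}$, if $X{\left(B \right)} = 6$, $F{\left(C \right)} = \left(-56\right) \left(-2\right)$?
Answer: $\frac{42321}{2764} \approx 15.312$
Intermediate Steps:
$F{\left(C \right)} = 112$
$y{\left(d,H \right)} = H + H^{2}$
$\frac{42315 + X{\left(86 \right)}}{y{\left(-35,-52 \right)} + F{\left(31 \right)}} = \frac{42315 + 6}{- 52 \left(1 - 52\right) + 112} = \frac{42321}{\left(-52\right) \left(-51\right) + 112} = \frac{42321}{2652 + 112} = \frac{42321}{2764}$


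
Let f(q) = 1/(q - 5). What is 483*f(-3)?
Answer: -483/8 ≈ -60.375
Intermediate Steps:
f(q) = 1/(-5 + q)
483*f(-3) = 483/(-5 - 3) = 483/(-8) = 483*(-⅛) = -483/8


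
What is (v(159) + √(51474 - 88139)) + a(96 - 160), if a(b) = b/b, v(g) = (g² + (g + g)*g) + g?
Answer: 76003 + I*√36665 ≈ 76003.0 + 191.48*I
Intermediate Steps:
v(g) = g + 3*g² (v(g) = (g² + (2*g)*g) + g = (g² + 2*g²) + g = 3*g² + g = g + 3*g²)
a(b) = 1
(v(159) + √(51474 - 88139)) + a(96 - 160) = (159*(1 + 3*159) + √(51474 - 88139)) + 1 = (159*(1 + 477) + √(-36665)) + 1 = (159*478 + I*√36665) + 1 = (76002 + I*√36665) + 1 = 76003 + I*√36665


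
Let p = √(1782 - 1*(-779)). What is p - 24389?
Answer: -24389 + √2561 ≈ -24338.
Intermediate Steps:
p = √2561 (p = √(1782 + 779) = √2561 ≈ 50.606)
p - 24389 = √2561 - 24389 = -24389 + √2561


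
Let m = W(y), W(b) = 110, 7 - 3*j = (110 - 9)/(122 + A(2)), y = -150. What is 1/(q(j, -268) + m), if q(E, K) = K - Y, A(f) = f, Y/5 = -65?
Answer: 1/167 ≈ 0.0059880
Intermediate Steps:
Y = -325 (Y = 5*(-65) = -325)
j = 767/372 (j = 7/3 - (110 - 9)/(3*(122 + 2)) = 7/3 - 101/(3*124) = 7/3 - ⅓*101/124 = 7/3 - 101/372 = 767/372 ≈ 2.0618)
q(E, K) = 325 + K (q(E, K) = K - 1*(-325) = K + 325 = 325 + K)
m = 110
1/(q(j, -268) + m) = 1/((325 - 268) + 110) = 1/(57 + 110) = 1/167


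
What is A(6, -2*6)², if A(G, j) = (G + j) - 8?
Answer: 196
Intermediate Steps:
A(G, j) = -8 + G + j
A(6, -2*6)² = (-8 + 6 - 2*6)² = (-8 + 6 - 12)² = (-14)² = 196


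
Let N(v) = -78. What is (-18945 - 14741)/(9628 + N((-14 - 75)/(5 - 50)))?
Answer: -16843/4775 ≈ -3.5273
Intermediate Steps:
(-18945 - 14741)/(9628 + N((-14 - 75)/(5 - 50))) = (-18945 - 14741)/(9628 - 78) = -33686/9550 = -33686*1/9550 = -16843/4775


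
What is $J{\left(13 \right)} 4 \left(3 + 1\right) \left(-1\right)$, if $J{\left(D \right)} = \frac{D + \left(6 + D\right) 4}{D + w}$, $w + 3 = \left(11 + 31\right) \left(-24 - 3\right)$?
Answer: $\frac{356}{281} \approx 1.2669$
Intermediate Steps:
$w = -1137$ ($w = -3 + \left(11 + 31\right) \left(-24 - 3\right) = -3 + 42 \left(-27\right) = -3 - 1134 = -1137$)
$J{\left(D \right)} = \frac{24 + 5 D}{-1137 + D}$ ($J{\left(D \right)} = \frac{D + \left(6 + D\right) 4}{D - 1137} = \frac{D + \left(24 + 4 D\right)}{-1137 + D} = \frac{24 + 5 D}{-1137 + D}$)
$J{\left(13 \right)} 4 \left(3 + 1\right) \left(-1\right) = \frac{24 + 5 \cdot 13}{-1137 + 13} \cdot 4 \left(3 + 1\right) \left(-1\right) = \frac{24 + 65}{-1124} \cdot 4 \cdot 4 \left(-1\right) = \left(- \frac{1}{1124}\right) 89 \cdot 16 \left(-1\right) = \left(- \frac{89}{1124}\right) \left(-16\right) = \frac{356}{281}$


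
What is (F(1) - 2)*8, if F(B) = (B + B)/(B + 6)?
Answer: -96/7 ≈ -13.714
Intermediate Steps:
F(B) = 2*B/(6 + B) (F(B) = (2*B)/(6 + B) = 2*B/(6 + B))
(F(1) - 2)*8 = (2*1/(6 + 1) - 2)*8 = (2*1/7 - 2)*8 = (2*1*(1/7) - 2)*8 = (2/7 - 2)*8 = -12/7*8 = -96/7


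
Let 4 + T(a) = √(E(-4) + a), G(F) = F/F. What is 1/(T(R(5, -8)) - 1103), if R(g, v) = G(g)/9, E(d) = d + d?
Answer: -9963/11029112 - 3*I*√71/11029112 ≈ -0.00090334 - 2.292e-6*I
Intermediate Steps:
G(F) = 1
E(d) = 2*d
R(g, v) = ⅑ (R(g, v) = 1/9 = 1*(⅑) = ⅑)
T(a) = -4 + √(-8 + a) (T(a) = -4 + √(2*(-4) + a) = -4 + √(-8 + a))
1/(T(R(5, -8)) - 1103) = 1/((-4 + √(-8 + ⅑)) - 1103) = 1/((-4 + √(-71/9)) - 1103) = 1/((-4 + I*√71/3) - 1103) = 1/(-1107 + I*√71/3)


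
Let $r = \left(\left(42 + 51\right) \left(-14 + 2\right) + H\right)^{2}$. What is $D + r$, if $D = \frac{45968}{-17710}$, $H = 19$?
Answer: $\frac{10656163711}{8855} \approx 1.2034 \cdot 10^{6}$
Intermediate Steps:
$r = 1203409$ ($r = \left(\left(42 + 51\right) \left(-14 + 2\right) + 19\right)^{2} = \left(93 \left(-12\right) + 19\right)^{2} = \left(-1116 + 19\right)^{2} = \left(-1097\right)^{2} = 1203409$)
$D = - \frac{22984}{8855}$ ($D = 45968 \left(- \frac{1}{17710}\right) = - \frac{22984}{8855} \approx -2.5956$)
$D + r = - \frac{22984}{8855} + 1203409 = \frac{10656163711}{8855}$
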